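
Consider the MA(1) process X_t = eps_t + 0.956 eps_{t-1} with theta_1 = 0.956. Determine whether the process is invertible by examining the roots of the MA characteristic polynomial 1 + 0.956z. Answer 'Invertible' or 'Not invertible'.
\text{Invertible}

The MA(q) characteristic polynomial is P(z) = 1 + 0.956z.
Invertibility requires all roots to lie outside the unit circle, i.e. |z| > 1 for every root.
This is linear in z: 1 + (0.956) z = 0  =>  z = -1/(0.956) = -1.046025,  |z| = 1.046025.
Moduli of all roots: 1.0460.
All moduli strictly greater than 1? Yes.
Verdict: Invertible.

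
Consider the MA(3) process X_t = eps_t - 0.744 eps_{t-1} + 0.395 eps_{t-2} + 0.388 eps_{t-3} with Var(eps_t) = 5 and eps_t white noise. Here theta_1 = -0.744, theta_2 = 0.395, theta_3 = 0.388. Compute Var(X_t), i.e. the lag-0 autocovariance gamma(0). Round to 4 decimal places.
\gamma(0) = 9.3005

For an MA(q) process X_t = eps_t + sum_i theta_i eps_{t-i} with
Var(eps_t) = sigma^2, the variance is
  gamma(0) = sigma^2 * (1 + sum_i theta_i^2).
  sum_i theta_i^2 = (-0.744)^2 + (0.395)^2 + (0.388)^2 = 0.553536 + 0.156025 + 0.150544 = 0.860105.
  gamma(0) = 5 * (1 + 0.860105) = 5 * 1.860105 = 9.300525, which rounds to 9.3005.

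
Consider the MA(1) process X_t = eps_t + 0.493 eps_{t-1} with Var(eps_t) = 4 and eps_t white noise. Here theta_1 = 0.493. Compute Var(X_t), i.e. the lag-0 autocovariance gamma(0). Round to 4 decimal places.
\gamma(0) = 4.9722

For an MA(q) process X_t = eps_t + sum_i theta_i eps_{t-i} with
Var(eps_t) = sigma^2, the variance is
  gamma(0) = sigma^2 * (1 + sum_i theta_i^2).
  sum_i theta_i^2 = (0.493)^2 = 0.243049.
  gamma(0) = 4 * (1 + 0.243049) = 4 * 1.243049 = 4.972196, which rounds to 4.9722.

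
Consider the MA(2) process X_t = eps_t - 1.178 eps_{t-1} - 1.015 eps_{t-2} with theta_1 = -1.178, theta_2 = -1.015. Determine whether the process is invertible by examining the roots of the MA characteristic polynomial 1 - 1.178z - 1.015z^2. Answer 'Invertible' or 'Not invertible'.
\text{Not invertible}

The MA(q) characteristic polynomial is P(z) = 1 - 1.178z - 1.015z^2.
Invertibility requires all roots to lie outside the unit circle, i.e. |z| > 1 for every root.
Set 1 + (-1.178) z + (-1.015) z^2 = 0, i.e. a z^2 + b z + c = 0 with a = -1.015, b = -1.178, c = 1.
Discriminant D = b^2 - 4ac = (-1.178)^2 - 4*(-1.015)*1 = 1.387684 - (-4.06) = 5.447684.
D >= 0, so the roots are real: z = (-b +/- sqrt(D)) / (2a) = (1.178 +/- 2.334027) / (-2.03).
  z_1 = (1.178 + 2.334027) / (-2.03) = -1.7301,   |z_1| = 1.7301.
  z_2 = (1.178 - 2.334027) / (-2.03) = 0.5695,   |z_2| = 0.5695.
Moduli of all roots: 1.7301, 0.5695.
All moduli strictly greater than 1? No.
Verdict: Not invertible.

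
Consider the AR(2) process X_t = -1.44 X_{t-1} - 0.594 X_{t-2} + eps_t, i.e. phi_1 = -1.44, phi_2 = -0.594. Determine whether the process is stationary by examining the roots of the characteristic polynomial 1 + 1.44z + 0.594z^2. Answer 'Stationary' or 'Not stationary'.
\text{Stationary}

The AR(p) characteristic polynomial is P(z) = 1 + 1.44z + 0.594z^2.
Stationarity requires all roots to lie outside the unit circle, i.e. |z| > 1 for every root.
Set 1 + (1.44) z + (0.594) z^2 = 0, i.e. a z^2 + b z + c = 0 with a = 0.594, b = 1.44, c = 1.
Discriminant D = b^2 - 4ac = (1.44)^2 - 4*(0.594)*1 = 2.0736 - (2.376) = -0.3024.
D < 0, so the roots are the complex-conjugate pair z = (-b +/- i sqrt(-D)) / (2a) = -1.2121 +/- 0.4629i.
For a conjugate pair |z|^2 = z * conj(z) = (product of roots) = c/a = 1/(0.594) = 1.683502, so |z| = sqrt(1.683502) = 1.2975 for both roots.
Moduli of all roots: 1.2975, 1.2975.
All moduli strictly greater than 1? Yes.
Verdict: Stationary.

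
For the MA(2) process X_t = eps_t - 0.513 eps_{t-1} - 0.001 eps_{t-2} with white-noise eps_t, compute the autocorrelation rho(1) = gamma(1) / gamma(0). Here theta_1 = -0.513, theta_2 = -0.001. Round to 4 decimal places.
\rho(1) = -0.4057

For an MA(q) process with theta_0 = 1, the autocovariance is
  gamma(k) = sigma^2 * sum_{i=0..q-k} theta_i * theta_{i+k},
and rho(k) = gamma(k) / gamma(0). Sigma^2 cancels.
  numerator   = (1)*(-0.513) + (-0.513)*(-0.001) = -0.512487.
  denominator = (1)^2 + (-0.513)^2 + (-0.001)^2 = 1.26317.
  rho(1) = -0.512487 / 1.26317 = -0.4057.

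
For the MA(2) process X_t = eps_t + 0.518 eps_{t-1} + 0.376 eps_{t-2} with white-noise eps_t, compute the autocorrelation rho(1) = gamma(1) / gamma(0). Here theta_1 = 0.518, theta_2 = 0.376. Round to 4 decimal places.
\rho(1) = 0.5056

For an MA(q) process with theta_0 = 1, the autocovariance is
  gamma(k) = sigma^2 * sum_{i=0..q-k} theta_i * theta_{i+k},
and rho(k) = gamma(k) / gamma(0). Sigma^2 cancels.
  numerator   = (1)*(0.518) + (0.518)*(0.376) = 0.712768.
  denominator = (1)^2 + (0.518)^2 + (0.376)^2 = 1.4097.
  rho(1) = 0.712768 / 1.4097 = 0.5056.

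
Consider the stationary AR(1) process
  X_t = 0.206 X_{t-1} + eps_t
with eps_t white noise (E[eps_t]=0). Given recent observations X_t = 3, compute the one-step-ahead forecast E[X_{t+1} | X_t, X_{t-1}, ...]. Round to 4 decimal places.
E[X_{t+1} \mid \mathcal F_t] = 0.6180

For an AR(p) model X_t = c + sum_i phi_i X_{t-i} + eps_t, the
one-step-ahead conditional mean is
  E[X_{t+1} | X_t, ...] = c + sum_i phi_i X_{t+1-i}.
Substitute known values:
  E[X_{t+1} | ...] = (0.206) * (3)
                   = 0.6180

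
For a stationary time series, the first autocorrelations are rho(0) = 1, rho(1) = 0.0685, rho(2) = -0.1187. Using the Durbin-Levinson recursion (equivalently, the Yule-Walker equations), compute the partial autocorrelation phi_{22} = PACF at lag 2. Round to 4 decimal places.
\phi_{22} = -0.1240

The PACF at lag k is phi_{kk}, the last component of the solution
to the Yule-Walker system G_k phi = r_k where
  (G_k)_{ij} = rho(|i - j|), (r_k)_i = rho(i), i,j = 1..k.
Equivalently, Durbin-Levinson gives phi_{kk} iteratively:
  phi_{11} = rho(1)
  phi_{kk} = [rho(k) - sum_{j=1..k-1} phi_{k-1,j} rho(k-j)]
            / [1 - sum_{j=1..k-1} phi_{k-1,j} rho(j)],
  phi_{k,j} = phi_{k-1,j} - phi_{kk} phi_{k-1,k-j},  j = 1..k-1.
Step k = 1:
  phi_11 = rho(1) = 0.0685.
Step k = 2:
  phi_22 = [rho(2) - phi_11 rho(1)] / [1 - phi_11 rho(1)] = [-0.1187 - (0.0685)(0.0685)] / [1 - (0.0685)(0.0685)]
         = -0.12339225 / 0.99530775 = -0.124.
Therefore phi_{22} = -0.1240.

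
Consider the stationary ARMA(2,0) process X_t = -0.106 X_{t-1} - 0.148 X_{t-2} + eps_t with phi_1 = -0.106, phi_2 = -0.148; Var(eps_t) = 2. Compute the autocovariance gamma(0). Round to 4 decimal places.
\gamma(0) = 2.0624

Multiply the model equation by X_{t-k} and take expectations. With theta_0 = psi_0 = 1 and psi_j the MA(infinity) weights, this gives
  gamma(k) - sum_i phi_i gamma(k-i) = c_k,
  c_k = sigma^2 * sum_{j=k..q} theta_j psi_{j-k}   (c_k = 0 for k > q),
using gamma(-m) = gamma(m).
Pure AR (q = 0): c_0 = sigma^2 = 2, c_k = 0 for k >= 1.
Equations for k = 0, 1, 2 (AR order 2, c_2 = 0):
  (E0) gamma(0) = phi_1 gamma(1) + phi_2 gamma(2) + c_0
  (E1) gamma(1) = phi_1 gamma(0) + phi_2 gamma(1) + c_1
  (E2) gamma(2) = phi_1 gamma(1) + phi_2 gamma(0)
From (E1): gamma(1) = A gamma(0) + B with
  A = phi_1 / (1 - phi_2) = -0.106 / 1.148 = -0.092334,   B = c_1 / (1 - phi_2) = 0 / 1.148 = 0.
Insert (E2) into (E0): gamma(0) (1 - phi_2^2) = phi_1 (1 + phi_2) gamma(1) + c_0.
  phi_1 (1 + phi_2) = (-0.106)(0.852) = -0.090312,   1 - phi_2^2 = 0.978096.
Replace gamma(1) by A gamma(0) + B and collect gamma(0):
  gamma(0) [0.978096 - (-0.090312)(-0.092334)] = c_0 = 2
  gamma(0) * 0.969757 = 2
  gamma(0) = 2 / 0.969757 = 2.062372.
Therefore gamma(0) = 2.0624 (to 4 decimal places).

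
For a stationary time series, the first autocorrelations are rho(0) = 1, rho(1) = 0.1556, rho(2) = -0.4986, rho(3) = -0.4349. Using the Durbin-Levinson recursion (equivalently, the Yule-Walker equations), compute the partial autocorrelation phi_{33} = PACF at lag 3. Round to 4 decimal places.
\phi_{33} = -0.3340

The PACF at lag k is phi_{kk}, the last component of the solution
to the Yule-Walker system G_k phi = r_k where
  (G_k)_{ij} = rho(|i - j|), (r_k)_i = rho(i), i,j = 1..k.
Equivalently, Durbin-Levinson gives phi_{kk} iteratively:
  phi_{11} = rho(1)
  phi_{kk} = [rho(k) - sum_{j=1..k-1} phi_{k-1,j} rho(k-j)]
            / [1 - sum_{j=1..k-1} phi_{k-1,j} rho(j)],
  phi_{k,j} = phi_{k-1,j} - phi_{kk} phi_{k-1,k-j},  j = 1..k-1.
Step k = 1:
  phi_11 = rho(1) = 0.1556.
Step k = 2:
  phi_22 = [rho(2) - phi_11 rho(1)] / [1 - phi_11 rho(1)] = [-0.4986 - (0.1556)(0.1556)] / [1 - (0.1556)(0.1556)]
         = -0.52281136 / 0.97578864 = -0.535783.
  Update: phi_21 = phi_11 - phi_22 phi_11 = 0.1556 - (-0.535783)(0.1556) = 0.238968.
Step k = 3:
  phi_33 = [rho(3) - phi_21 rho(2) - phi_22 rho(1)] / [1 - phi_21 rho(1) - phi_22 rho(2)]
    numerator   = -0.4349 - (0.238968)(-0.4986) - (-0.535783)(0.1556) = -0.23238271
    denominator = 1 - (0.238968)(0.1556) - (-0.535783)(-0.4986) = 0.69567499
  phi_33 = -0.23238271 / 0.69567499 = -0.334.
Therefore phi_{33} = -0.3340.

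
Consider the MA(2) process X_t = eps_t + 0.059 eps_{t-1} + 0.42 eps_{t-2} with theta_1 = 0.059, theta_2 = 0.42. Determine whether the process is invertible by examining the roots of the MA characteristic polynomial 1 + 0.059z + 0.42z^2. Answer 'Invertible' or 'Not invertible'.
\text{Invertible}

The MA(q) characteristic polynomial is P(z) = 1 + 0.059z + 0.42z^2.
Invertibility requires all roots to lie outside the unit circle, i.e. |z| > 1 for every root.
Set 1 + (0.059) z + (0.42) z^2 = 0, i.e. a z^2 + b z + c = 0 with a = 0.42, b = 0.059, c = 1.
Discriminant D = b^2 - 4ac = (0.059)^2 - 4*(0.42)*1 = 0.003481 - (1.68) = -1.676519.
D < 0, so the roots are the complex-conjugate pair z = (-b +/- i sqrt(-D)) / (2a) = -0.0702 +/- 1.5414i.
For a conjugate pair |z|^2 = z * conj(z) = (product of roots) = c/a = 1/(0.42) = 2.380952, so |z| = sqrt(2.380952) = 1.543 for both roots.
Moduli of all roots: 1.5430, 1.5430.
All moduli strictly greater than 1? Yes.
Verdict: Invertible.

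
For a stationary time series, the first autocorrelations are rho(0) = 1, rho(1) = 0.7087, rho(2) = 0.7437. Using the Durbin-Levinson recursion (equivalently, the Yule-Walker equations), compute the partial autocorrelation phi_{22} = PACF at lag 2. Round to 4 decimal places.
\phi_{22} = 0.4851

The PACF at lag k is phi_{kk}, the last component of the solution
to the Yule-Walker system G_k phi = r_k where
  (G_k)_{ij} = rho(|i - j|), (r_k)_i = rho(i), i,j = 1..k.
Equivalently, Durbin-Levinson gives phi_{kk} iteratively:
  phi_{11} = rho(1)
  phi_{kk} = [rho(k) - sum_{j=1..k-1} phi_{k-1,j} rho(k-j)]
            / [1 - sum_{j=1..k-1} phi_{k-1,j} rho(j)],
  phi_{k,j} = phi_{k-1,j} - phi_{kk} phi_{k-1,k-j},  j = 1..k-1.
Step k = 1:
  phi_11 = rho(1) = 0.7087.
Step k = 2:
  phi_22 = [rho(2) - phi_11 rho(1)] / [1 - phi_11 rho(1)] = [0.7437 - (0.7087)(0.7087)] / [1 - (0.7087)(0.7087)]
         = 0.24144431 / 0.49774431 = 0.4851.
Therefore phi_{22} = 0.4851.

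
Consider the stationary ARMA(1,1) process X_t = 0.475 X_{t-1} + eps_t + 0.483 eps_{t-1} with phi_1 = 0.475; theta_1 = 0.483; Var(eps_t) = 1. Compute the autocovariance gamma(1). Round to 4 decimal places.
\gamma(1) = 1.5210

Multiply the model equation by X_{t-k} and take expectations. With theta_0 = psi_0 = 1 and psi_j the MA(infinity) weights, this gives
  gamma(k) - sum_i phi_i gamma(k-i) = c_k,
  c_k = sigma^2 * sum_{j=k..q} theta_j psi_{j-k}   (c_k = 0 for k > q),
using gamma(-m) = gamma(m).
psi-weights needed (psi_j = theta_j + sum_i phi_i psi_{j-i}):
  psi_1 = theta_1 + phi_1 = 0.483 + (0.475) = 0.958
Right-hand sides:
  c_0 = sigma^2 (1 + theta_1 psi_1) = 1 * (1 + (0.483)(0.958)) = 1 * 1.462714 = 1.462714
  c_1 = sigma^2 theta_1 = 1 * (0.483) = 0.483
  c_2 = 0
Equations for k = 0 and k = 1 (AR order 1):
  gamma(0) = phi_1 gamma(1) + c_0
  gamma(1) = phi_1 gamma(0) + c_1
Substituting the second into the first: gamma(0) (1 - phi_1^2) = c_0 + phi_1 c_1, so
  gamma(0) = (c_0 + phi_1 c_1) / (1 - phi_1^2) = (1.462714 + (0.475)(0.483)) / (1 - (0.475)^2) = 1.692139 / 0.774375 = 2.185167.
  gamma(1) = phi_1 gamma(0) + c_1 = (0.475)(2.185167) + (0.483) = 1.520955.
Therefore gamma(1) = 1.5210 (to 4 decimal places).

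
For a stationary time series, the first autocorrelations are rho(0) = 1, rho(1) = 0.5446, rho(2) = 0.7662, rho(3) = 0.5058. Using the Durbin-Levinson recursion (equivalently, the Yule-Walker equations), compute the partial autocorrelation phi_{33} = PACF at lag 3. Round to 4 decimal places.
\phi_{33} = 0.0090

The PACF at lag k is phi_{kk}, the last component of the solution
to the Yule-Walker system G_k phi = r_k where
  (G_k)_{ij} = rho(|i - j|), (r_k)_i = rho(i), i,j = 1..k.
Equivalently, Durbin-Levinson gives phi_{kk} iteratively:
  phi_{11} = rho(1)
  phi_{kk} = [rho(k) - sum_{j=1..k-1} phi_{k-1,j} rho(k-j)]
            / [1 - sum_{j=1..k-1} phi_{k-1,j} rho(j)],
  phi_{k,j} = phi_{k-1,j} - phi_{kk} phi_{k-1,k-j},  j = 1..k-1.
Step k = 1:
  phi_11 = rho(1) = 0.5446.
Step k = 2:
  phi_22 = [rho(2) - phi_11 rho(1)] / [1 - phi_11 rho(1)] = [0.7662 - (0.5446)(0.5446)] / [1 - (0.5446)(0.5446)]
         = 0.46961084 / 0.70341084 = 0.66762.
  Update: phi_21 = phi_11 - phi_22 phi_11 = 0.5446 - (0.66762)(0.5446) = 0.181014.
Step k = 3:
  phi_33 = [rho(3) - phi_21 rho(2) - phi_22 rho(1)] / [1 - phi_21 rho(1) - phi_22 rho(2)]
    numerator   = 0.5058 - (0.181014)(0.7662) - (0.66762)(0.5446) = 0.00352116
    denominator = 1 - (0.181014)(0.5446) - (0.66762)(0.7662) = 0.38988945
  phi_33 = 0.00352116 / 0.38988945 = 0.009.
Therefore phi_{33} = 0.0090.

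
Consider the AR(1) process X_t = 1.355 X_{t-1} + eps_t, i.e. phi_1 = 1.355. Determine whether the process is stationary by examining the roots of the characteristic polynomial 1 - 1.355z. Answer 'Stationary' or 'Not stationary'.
\text{Not stationary}

The AR(p) characteristic polynomial is P(z) = 1 - 1.355z.
Stationarity requires all roots to lie outside the unit circle, i.e. |z| > 1 for every root.
This is linear in z: 1 + (-1.355) z = 0  =>  z = -1/(-1.355) = 0.738007,  |z| = 0.738007.
Moduli of all roots: 0.7380.
All moduli strictly greater than 1? No.
Verdict: Not stationary.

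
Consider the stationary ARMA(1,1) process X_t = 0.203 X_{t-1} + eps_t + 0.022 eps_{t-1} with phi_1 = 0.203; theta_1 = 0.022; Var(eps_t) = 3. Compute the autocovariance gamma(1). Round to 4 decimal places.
\gamma(1) = 0.7072

Multiply the model equation by X_{t-k} and take expectations. With theta_0 = psi_0 = 1 and psi_j the MA(infinity) weights, this gives
  gamma(k) - sum_i phi_i gamma(k-i) = c_k,
  c_k = sigma^2 * sum_{j=k..q} theta_j psi_{j-k}   (c_k = 0 for k > q),
using gamma(-m) = gamma(m).
psi-weights needed (psi_j = theta_j + sum_i phi_i psi_{j-i}):
  psi_1 = theta_1 + phi_1 = 0.022 + (0.203) = 0.225
Right-hand sides:
  c_0 = sigma^2 (1 + theta_1 psi_1) = 3 * (1 + (0.022)(0.225)) = 3 * 1.00495 = 3.01485
  c_1 = sigma^2 theta_1 = 3 * (0.022) = 0.066
  c_2 = 0
Equations for k = 0 and k = 1 (AR order 1):
  gamma(0) = phi_1 gamma(1) + c_0
  gamma(1) = phi_1 gamma(0) + c_1
Substituting the second into the first: gamma(0) (1 - phi_1^2) = c_0 + phi_1 c_1, so
  gamma(0) = (c_0 + phi_1 c_1) / (1 - phi_1^2) = (3.01485 + (0.203)(0.066)) / (1 - (0.203)^2) = 3.028248 / 0.958791 = 3.158403.
  gamma(1) = phi_1 gamma(0) + c_1 = (0.203)(3.158403) + (0.066) = 0.707156.
Therefore gamma(1) = 0.7072 (to 4 decimal places).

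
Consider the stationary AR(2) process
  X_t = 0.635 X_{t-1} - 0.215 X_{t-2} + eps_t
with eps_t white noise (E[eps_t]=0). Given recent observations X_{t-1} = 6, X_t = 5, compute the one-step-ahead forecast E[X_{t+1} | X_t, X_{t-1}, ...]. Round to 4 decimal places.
E[X_{t+1} \mid \mathcal F_t] = 1.8850

For an AR(p) model X_t = c + sum_i phi_i X_{t-i} + eps_t, the
one-step-ahead conditional mean is
  E[X_{t+1} | X_t, ...] = c + sum_i phi_i X_{t+1-i}.
Substitute known values:
  E[X_{t+1} | ...] = (0.635) * (5) + (-0.215) * (6)
                   = 1.8850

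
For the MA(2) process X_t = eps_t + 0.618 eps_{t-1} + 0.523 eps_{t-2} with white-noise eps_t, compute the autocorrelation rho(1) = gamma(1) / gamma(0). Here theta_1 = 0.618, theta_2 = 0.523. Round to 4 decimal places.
\rho(1) = 0.5686

For an MA(q) process with theta_0 = 1, the autocovariance is
  gamma(k) = sigma^2 * sum_{i=0..q-k} theta_i * theta_{i+k},
and rho(k) = gamma(k) / gamma(0). Sigma^2 cancels.
  numerator   = (1)*(0.618) + (0.618)*(0.523) = 0.941214.
  denominator = (1)^2 + (0.618)^2 + (0.523)^2 = 1.655453.
  rho(1) = 0.941214 / 1.655453 = 0.5686.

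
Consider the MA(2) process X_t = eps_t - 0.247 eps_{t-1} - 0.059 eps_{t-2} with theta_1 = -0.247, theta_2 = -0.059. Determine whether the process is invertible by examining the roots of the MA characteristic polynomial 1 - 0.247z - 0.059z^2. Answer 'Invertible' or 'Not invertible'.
\text{Invertible}

The MA(q) characteristic polynomial is P(z) = 1 - 0.247z - 0.059z^2.
Invertibility requires all roots to lie outside the unit circle, i.e. |z| > 1 for every root.
Set 1 + (-0.247) z + (-0.059) z^2 = 0, i.e. a z^2 + b z + c = 0 with a = -0.059, b = -0.247, c = 1.
Discriminant D = b^2 - 4ac = (-0.247)^2 - 4*(-0.059)*1 = 0.061009 - (-0.236) = 0.297009.
D >= 0, so the roots are real: z = (-b +/- sqrt(D)) / (2a) = (0.247 +/- 0.544985) / (-0.118).
  z_1 = (0.247 + 0.544985) / (-0.118) = -6.7117,   |z_1| = 6.7117.
  z_2 = (0.247 - 0.544985) / (-0.118) = 2.5253,   |z_2| = 2.5253.
Moduli of all roots: 6.7117, 2.5253.
All moduli strictly greater than 1? Yes.
Verdict: Invertible.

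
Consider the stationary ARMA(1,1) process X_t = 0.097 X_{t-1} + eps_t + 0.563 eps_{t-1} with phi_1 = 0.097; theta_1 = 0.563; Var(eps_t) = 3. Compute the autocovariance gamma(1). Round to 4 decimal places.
\gamma(1) = 2.1080

Multiply the model equation by X_{t-k} and take expectations. With theta_0 = psi_0 = 1 and psi_j the MA(infinity) weights, this gives
  gamma(k) - sum_i phi_i gamma(k-i) = c_k,
  c_k = sigma^2 * sum_{j=k..q} theta_j psi_{j-k}   (c_k = 0 for k > q),
using gamma(-m) = gamma(m).
psi-weights needed (psi_j = theta_j + sum_i phi_i psi_{j-i}):
  psi_1 = theta_1 + phi_1 = 0.563 + (0.097) = 0.66
Right-hand sides:
  c_0 = sigma^2 (1 + theta_1 psi_1) = 3 * (1 + (0.563)(0.66)) = 3 * 1.37158 = 4.11474
  c_1 = sigma^2 theta_1 = 3 * (0.563) = 1.689
  c_2 = 0
Equations for k = 0 and k = 1 (AR order 1):
  gamma(0) = phi_1 gamma(1) + c_0
  gamma(1) = phi_1 gamma(0) + c_1
Substituting the second into the first: gamma(0) (1 - phi_1^2) = c_0 + phi_1 c_1, so
  gamma(0) = (c_0 + phi_1 c_1) / (1 - phi_1^2) = (4.11474 + (0.097)(1.689)) / (1 - (0.097)^2) = 4.278573 / 0.990591 = 4.319212.
  gamma(1) = phi_1 gamma(0) + c_1 = (0.097)(4.319212) + (1.689) = 2.107964.
Therefore gamma(1) = 2.1080 (to 4 decimal places).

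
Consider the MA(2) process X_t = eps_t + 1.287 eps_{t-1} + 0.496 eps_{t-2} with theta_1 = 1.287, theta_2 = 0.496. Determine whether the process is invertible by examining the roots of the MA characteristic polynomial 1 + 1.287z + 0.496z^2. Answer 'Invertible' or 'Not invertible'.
\text{Invertible}

The MA(q) characteristic polynomial is P(z) = 1 + 1.287z + 0.496z^2.
Invertibility requires all roots to lie outside the unit circle, i.e. |z| > 1 for every root.
Set 1 + (1.287) z + (0.496) z^2 = 0, i.e. a z^2 + b z + c = 0 with a = 0.496, b = 1.287, c = 1.
Discriminant D = b^2 - 4ac = (1.287)^2 - 4*(0.496)*1 = 1.656369 - (1.984) = -0.327631.
D < 0, so the roots are the complex-conjugate pair z = (-b +/- i sqrt(-D)) / (2a) = -1.2974 +/- 0.577i.
For a conjugate pair |z|^2 = z * conj(z) = (product of roots) = c/a = 1/(0.496) = 2.016129, so |z| = sqrt(2.016129) = 1.4199 for both roots.
Moduli of all roots: 1.4199, 1.4199.
All moduli strictly greater than 1? Yes.
Verdict: Invertible.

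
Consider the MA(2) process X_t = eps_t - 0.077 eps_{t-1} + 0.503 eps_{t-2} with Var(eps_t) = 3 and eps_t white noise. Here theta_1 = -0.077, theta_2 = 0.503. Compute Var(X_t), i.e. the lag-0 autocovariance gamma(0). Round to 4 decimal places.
\gamma(0) = 3.7768

For an MA(q) process X_t = eps_t + sum_i theta_i eps_{t-i} with
Var(eps_t) = sigma^2, the variance is
  gamma(0) = sigma^2 * (1 + sum_i theta_i^2).
  sum_i theta_i^2 = (-0.077)^2 + (0.503)^2 = 0.005929 + 0.253009 = 0.258938.
  gamma(0) = 3 * (1 + 0.258938) = 3 * 1.258938 = 3.776814, which rounds to 3.7768.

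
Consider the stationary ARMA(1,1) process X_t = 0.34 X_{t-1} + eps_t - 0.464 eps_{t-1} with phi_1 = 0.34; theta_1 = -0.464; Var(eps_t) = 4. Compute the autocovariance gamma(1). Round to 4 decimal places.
\gamma(1) = -0.4724

Multiply the model equation by X_{t-k} and take expectations. With theta_0 = psi_0 = 1 and psi_j the MA(infinity) weights, this gives
  gamma(k) - sum_i phi_i gamma(k-i) = c_k,
  c_k = sigma^2 * sum_{j=k..q} theta_j psi_{j-k}   (c_k = 0 for k > q),
using gamma(-m) = gamma(m).
psi-weights needed (psi_j = theta_j + sum_i phi_i psi_{j-i}):
  psi_1 = theta_1 + phi_1 = -0.464 + (0.34) = -0.124
Right-hand sides:
  c_0 = sigma^2 (1 + theta_1 psi_1) = 4 * (1 + (-0.464)(-0.124)) = 4 * 1.057536 = 4.230144
  c_1 = sigma^2 theta_1 = 4 * (-0.464) = -1.856
  c_2 = 0
Equations for k = 0 and k = 1 (AR order 1):
  gamma(0) = phi_1 gamma(1) + c_0
  gamma(1) = phi_1 gamma(0) + c_1
Substituting the second into the first: gamma(0) (1 - phi_1^2) = c_0 + phi_1 c_1, so
  gamma(0) = (c_0 + phi_1 c_1) / (1 - phi_1^2) = (4.230144 + (0.34)(-1.856)) / (1 - (0.34)^2) = 3.599104 / 0.8844 = 4.069543.
  gamma(1) = phi_1 gamma(0) + c_1 = (0.34)(4.069543) + (-1.856) = -0.472355.
Therefore gamma(1) = -0.4724 (to 4 decimal places).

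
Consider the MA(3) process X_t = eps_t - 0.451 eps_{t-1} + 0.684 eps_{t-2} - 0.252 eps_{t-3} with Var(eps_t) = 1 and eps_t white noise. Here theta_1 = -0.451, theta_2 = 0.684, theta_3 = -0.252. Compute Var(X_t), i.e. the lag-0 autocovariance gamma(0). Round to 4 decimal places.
\gamma(0) = 1.7348

For an MA(q) process X_t = eps_t + sum_i theta_i eps_{t-i} with
Var(eps_t) = sigma^2, the variance is
  gamma(0) = sigma^2 * (1 + sum_i theta_i^2).
  sum_i theta_i^2 = (-0.451)^2 + (0.684)^2 + (-0.252)^2 = 0.203401 + 0.467856 + 0.063504 = 0.734761.
  gamma(0) = 1 * (1 + 0.734761) = 1 * 1.734761 = 1.734761, which rounds to 1.7348.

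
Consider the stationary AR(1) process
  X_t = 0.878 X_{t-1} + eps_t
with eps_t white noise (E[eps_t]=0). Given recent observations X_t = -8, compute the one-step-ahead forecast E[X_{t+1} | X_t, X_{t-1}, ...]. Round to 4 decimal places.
E[X_{t+1} \mid \mathcal F_t] = -7.0240

For an AR(p) model X_t = c + sum_i phi_i X_{t-i} + eps_t, the
one-step-ahead conditional mean is
  E[X_{t+1} | X_t, ...] = c + sum_i phi_i X_{t+1-i}.
Substitute known values:
  E[X_{t+1} | ...] = (0.878) * (-8)
                   = -7.0240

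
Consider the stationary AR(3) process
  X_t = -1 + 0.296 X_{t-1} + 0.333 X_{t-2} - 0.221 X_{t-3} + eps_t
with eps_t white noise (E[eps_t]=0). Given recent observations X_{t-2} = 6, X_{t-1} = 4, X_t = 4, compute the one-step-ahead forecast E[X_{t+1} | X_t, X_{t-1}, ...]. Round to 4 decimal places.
E[X_{t+1} \mid \mathcal F_t] = 0.1900

For an AR(p) model X_t = c + sum_i phi_i X_{t-i} + eps_t, the
one-step-ahead conditional mean is
  E[X_{t+1} | X_t, ...] = c + sum_i phi_i X_{t+1-i}.
Substitute known values:
  E[X_{t+1} | ...] = -1 + (0.296) * (4) + (0.333) * (4) + (-0.221) * (6)
                   = 0.1900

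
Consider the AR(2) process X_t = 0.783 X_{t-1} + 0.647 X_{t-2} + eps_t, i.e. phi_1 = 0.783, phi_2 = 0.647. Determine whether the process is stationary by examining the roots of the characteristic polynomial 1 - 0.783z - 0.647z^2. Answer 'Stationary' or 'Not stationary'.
\text{Not stationary}

The AR(p) characteristic polynomial is P(z) = 1 - 0.783z - 0.647z^2.
Stationarity requires all roots to lie outside the unit circle, i.e. |z| > 1 for every root.
Set 1 + (-0.783) z + (-0.647) z^2 = 0, i.e. a z^2 + b z + c = 0 with a = -0.647, b = -0.783, c = 1.
Discriminant D = b^2 - 4ac = (-0.783)^2 - 4*(-0.647)*1 = 0.613089 - (-2.588) = 3.201089.
D >= 0, so the roots are real: z = (-b +/- sqrt(D)) / (2a) = (0.783 +/- 1.789159) / (-1.294).
  z_1 = (0.783 + 1.789159) / (-1.294) = -1.9878,   |z_1| = 1.9878.
  z_2 = (0.783 - 1.789159) / (-1.294) = 0.7776,   |z_2| = 0.7776.
Moduli of all roots: 1.9878, 0.7776.
All moduli strictly greater than 1? No.
Verdict: Not stationary.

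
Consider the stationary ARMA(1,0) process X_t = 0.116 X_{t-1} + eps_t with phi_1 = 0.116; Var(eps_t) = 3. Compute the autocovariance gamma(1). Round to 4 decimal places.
\gamma(1) = 0.3527

Multiply the model equation by X_{t-k} and take expectations. With theta_0 = psi_0 = 1 and psi_j the MA(infinity) weights, this gives
  gamma(k) - sum_i phi_i gamma(k-i) = c_k,
  c_k = sigma^2 * sum_{j=k..q} theta_j psi_{j-k}   (c_k = 0 for k > q),
using gamma(-m) = gamma(m).
Pure AR (q = 0): c_0 = sigma^2 = 3, c_k = 0 for k >= 1.
Equations for k = 0 and k = 1 (AR order 1):
  gamma(0) = phi_1 gamma(1) + c_0
  gamma(1) = phi_1 gamma(0) + c_1
Substituting the second into the first: gamma(0) (1 - phi_1^2) = c_0 + phi_1 c_1, so
  gamma(0) = c_0 / (1 - phi_1^2) = 3 / (1 - (0.116)^2) = 3 / 0.986544 = 3.040919.
  gamma(1) = phi_1 gamma(0) = (0.116)(3.040919) = 0.352747.
Therefore gamma(1) = 0.3527 (to 4 decimal places).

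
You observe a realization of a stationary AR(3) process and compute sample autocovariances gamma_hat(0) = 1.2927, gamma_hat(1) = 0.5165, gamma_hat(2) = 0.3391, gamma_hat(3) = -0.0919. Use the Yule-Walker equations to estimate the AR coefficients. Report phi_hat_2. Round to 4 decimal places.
\hat\phi_{2} = 0.2120

The Yule-Walker equations for an AR(p) process read, in matrix form,
  Gamma_p phi = r_p,   with   (Gamma_p)_{ij} = gamma(|i - j|),
                       (r_p)_i = gamma(i),   i,j = 1..p.
Substitute the sample gammas (Toeplitz matrix and right-hand side of size 3):
  Gamma_p = [[1.2927, 0.5165, 0.3391], [0.5165, 1.2927, 0.5165], [0.3391, 0.5165, 1.2927]]
  r_p     = [0.5165, 0.3391, -0.0919]
Written out (R1..R3):
  (R1) 1.2927 phi_1 + 0.5165 phi_2 + 0.3391 phi_3 = 0.5165
  (R2) 0.5165 phi_1 + 1.2927 phi_2 + 0.5165 phi_3 = 0.3391
  (R3) 0.3391 phi_1 + 0.5165 phi_2 + 1.2927 phi_3 = -0.0919
Gaussian elimination:
  R2 <- R2 - (0.5165/1.2927) R1 = R2 - (0.399551) R1:  1.086332 phi_2 + 0.381012 phi_3 = 0.132732
  R3 <- R3 - (0.3391/1.2927) R1 = R3 - (0.262319) R1:  0.381012 phi_2 + 1.203748 phi_3 = -0.227388
  R3 <- R3 - (0.381012/1.086332) R2 = R3 - (0.350733) R2:  1.070114 phi_3 = -0.273941
Back-substitution:
  phi_hat_3 = -0.273941 / 1.070114 = -0.255993
  phi_hat_2 = (0.132732 - (0.381012)(-0.255993)) / 1.086332 = 0.211968
  phi_hat_1 = (0.5165 - (0.5165)(0.211968) - (0.3391)(-0.255993)) / 1.2927 = 0.382011
So phi_hat = [0.3820, 0.2120, -0.2560].
Therefore phi_hat_2 = 0.2120.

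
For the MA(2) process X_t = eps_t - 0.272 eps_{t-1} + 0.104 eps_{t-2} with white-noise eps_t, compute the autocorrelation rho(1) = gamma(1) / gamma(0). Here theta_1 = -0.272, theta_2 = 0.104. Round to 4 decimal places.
\rho(1) = -0.2768

For an MA(q) process with theta_0 = 1, the autocovariance is
  gamma(k) = sigma^2 * sum_{i=0..q-k} theta_i * theta_{i+k},
and rho(k) = gamma(k) / gamma(0). Sigma^2 cancels.
  numerator   = (1)*(-0.272) + (-0.272)*(0.104) = -0.300288.
  denominator = (1)^2 + (-0.272)^2 + (0.104)^2 = 1.0848.
  rho(1) = -0.300288 / 1.0848 = -0.2768.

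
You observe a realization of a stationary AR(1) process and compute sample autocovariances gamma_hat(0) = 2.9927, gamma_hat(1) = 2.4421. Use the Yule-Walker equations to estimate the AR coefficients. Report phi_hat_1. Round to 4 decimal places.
\hat\phi_{1} = 0.8160

The Yule-Walker equations for an AR(p) process read, in matrix form,
  Gamma_p phi = r_p,   with   (Gamma_p)_{ij} = gamma(|i - j|),
                       (r_p)_i = gamma(i),   i,j = 1..p.
Substitute the sample gammas (Toeplitz matrix and right-hand side of size 1):
  Gamma_p = [[2.9927]]
  r_p     = [2.4421]
With p = 1 this is the single equation gamma(0) phi_1 = gamma(1):
  phi_hat_1 = gamma(1) / gamma(0) = 2.4421 / 2.9927 = 0.8160.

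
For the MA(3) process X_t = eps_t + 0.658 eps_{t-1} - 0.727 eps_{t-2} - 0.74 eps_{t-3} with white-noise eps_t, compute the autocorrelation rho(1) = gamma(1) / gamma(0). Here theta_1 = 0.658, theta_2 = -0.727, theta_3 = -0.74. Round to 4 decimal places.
\rho(1) = 0.2860

For an MA(q) process with theta_0 = 1, the autocovariance is
  gamma(k) = sigma^2 * sum_{i=0..q-k} theta_i * theta_{i+k},
and rho(k) = gamma(k) / gamma(0). Sigma^2 cancels.
  numerator   = (1)*(0.658) + (0.658)*(-0.727) + (-0.727)*(-0.74) = 0.717614.
  denominator = (1)^2 + (0.658)^2 + (-0.727)^2 + (-0.74)^2 = 2.509093.
  rho(1) = 0.717614 / 2.509093 = 0.2860.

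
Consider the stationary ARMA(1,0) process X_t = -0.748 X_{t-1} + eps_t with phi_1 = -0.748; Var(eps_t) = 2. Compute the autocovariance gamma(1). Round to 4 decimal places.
\gamma(1) = -3.3962

Multiply the model equation by X_{t-k} and take expectations. With theta_0 = psi_0 = 1 and psi_j the MA(infinity) weights, this gives
  gamma(k) - sum_i phi_i gamma(k-i) = c_k,
  c_k = sigma^2 * sum_{j=k..q} theta_j psi_{j-k}   (c_k = 0 for k > q),
using gamma(-m) = gamma(m).
Pure AR (q = 0): c_0 = sigma^2 = 2, c_k = 0 for k >= 1.
Equations for k = 0 and k = 1 (AR order 1):
  gamma(0) = phi_1 gamma(1) + c_0
  gamma(1) = phi_1 gamma(0) + c_1
Substituting the second into the first: gamma(0) (1 - phi_1^2) = c_0 + phi_1 c_1, so
  gamma(0) = c_0 / (1 - phi_1^2) = 2 / (1 - (-0.748)^2) = 2 / 0.440496 = 4.540336.
  gamma(1) = phi_1 gamma(0) = (-0.748)(4.540336) = -3.396172.
Therefore gamma(1) = -3.3962 (to 4 decimal places).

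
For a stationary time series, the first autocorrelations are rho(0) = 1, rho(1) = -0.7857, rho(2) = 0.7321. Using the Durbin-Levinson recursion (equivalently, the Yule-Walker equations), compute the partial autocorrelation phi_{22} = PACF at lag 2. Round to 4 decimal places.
\phi_{22} = 0.2999

The PACF at lag k is phi_{kk}, the last component of the solution
to the Yule-Walker system G_k phi = r_k where
  (G_k)_{ij} = rho(|i - j|), (r_k)_i = rho(i), i,j = 1..k.
Equivalently, Durbin-Levinson gives phi_{kk} iteratively:
  phi_{11} = rho(1)
  phi_{kk} = [rho(k) - sum_{j=1..k-1} phi_{k-1,j} rho(k-j)]
            / [1 - sum_{j=1..k-1} phi_{k-1,j} rho(j)],
  phi_{k,j} = phi_{k-1,j} - phi_{kk} phi_{k-1,k-j},  j = 1..k-1.
Step k = 1:
  phi_11 = rho(1) = -0.7857.
Step k = 2:
  phi_22 = [rho(2) - phi_11 rho(1)] / [1 - phi_11 rho(1)] = [0.7321 - (-0.7857)(-0.7857)] / [1 - (-0.7857)(-0.7857)]
         = 0.11477551 / 0.38267551 = 0.2999.
Therefore phi_{22} = 0.2999.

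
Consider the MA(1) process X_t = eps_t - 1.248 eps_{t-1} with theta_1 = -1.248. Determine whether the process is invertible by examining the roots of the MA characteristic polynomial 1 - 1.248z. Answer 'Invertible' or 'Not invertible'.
\text{Not invertible}

The MA(q) characteristic polynomial is P(z) = 1 - 1.248z.
Invertibility requires all roots to lie outside the unit circle, i.e. |z| > 1 for every root.
This is linear in z: 1 + (-1.248) z = 0  =>  z = -1/(-1.248) = 0.801282,  |z| = 0.801282.
Moduli of all roots: 0.8013.
All moduli strictly greater than 1? No.
Verdict: Not invertible.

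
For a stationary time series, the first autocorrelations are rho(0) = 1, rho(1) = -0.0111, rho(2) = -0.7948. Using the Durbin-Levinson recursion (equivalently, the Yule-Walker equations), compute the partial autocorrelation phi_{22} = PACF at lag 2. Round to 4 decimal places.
\phi_{22} = -0.7950

The PACF at lag k is phi_{kk}, the last component of the solution
to the Yule-Walker system G_k phi = r_k where
  (G_k)_{ij} = rho(|i - j|), (r_k)_i = rho(i), i,j = 1..k.
Equivalently, Durbin-Levinson gives phi_{kk} iteratively:
  phi_{11} = rho(1)
  phi_{kk} = [rho(k) - sum_{j=1..k-1} phi_{k-1,j} rho(k-j)]
            / [1 - sum_{j=1..k-1} phi_{k-1,j} rho(j)],
  phi_{k,j} = phi_{k-1,j} - phi_{kk} phi_{k-1,k-j},  j = 1..k-1.
Step k = 1:
  phi_11 = rho(1) = -0.0111.
Step k = 2:
  phi_22 = [rho(2) - phi_11 rho(1)] / [1 - phi_11 rho(1)] = [-0.7948 - (-0.0111)(-0.0111)] / [1 - (-0.0111)(-0.0111)]
         = -0.79492321 / 0.99987679 = -0.795.
Therefore phi_{22} = -0.7950.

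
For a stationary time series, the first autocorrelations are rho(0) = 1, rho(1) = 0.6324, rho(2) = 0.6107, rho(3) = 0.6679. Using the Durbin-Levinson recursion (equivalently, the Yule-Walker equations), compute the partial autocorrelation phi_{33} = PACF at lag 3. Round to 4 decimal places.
\phi_{33} = 0.3711

The PACF at lag k is phi_{kk}, the last component of the solution
to the Yule-Walker system G_k phi = r_k where
  (G_k)_{ij} = rho(|i - j|), (r_k)_i = rho(i), i,j = 1..k.
Equivalently, Durbin-Levinson gives phi_{kk} iteratively:
  phi_{11} = rho(1)
  phi_{kk} = [rho(k) - sum_{j=1..k-1} phi_{k-1,j} rho(k-j)]
            / [1 - sum_{j=1..k-1} phi_{k-1,j} rho(j)],
  phi_{k,j} = phi_{k-1,j} - phi_{kk} phi_{k-1,k-j},  j = 1..k-1.
Step k = 1:
  phi_11 = rho(1) = 0.6324.
Step k = 2:
  phi_22 = [rho(2) - phi_11 rho(1)] / [1 - phi_11 rho(1)] = [0.6107 - (0.6324)(0.6324)] / [1 - (0.6324)(0.6324)]
         = 0.21077024 / 0.60007024 = 0.351243.
  Update: phi_21 = phi_11 - phi_22 phi_11 = 0.6324 - (0.351243)(0.6324) = 0.410274.
Step k = 3:
  phi_33 = [rho(3) - phi_21 rho(2) - phi_22 rho(1)] / [1 - phi_21 rho(1) - phi_22 rho(2)]
    numerator   = 0.6679 - (0.410274)(0.6107) - (0.351243)(0.6324) = 0.19521973
    denominator = 1 - (0.410274)(0.6324) - (0.351243)(0.6107) = 0.52603875
  phi_33 = 0.19521973 / 0.52603875 = 0.3711.
Therefore phi_{33} = 0.3711.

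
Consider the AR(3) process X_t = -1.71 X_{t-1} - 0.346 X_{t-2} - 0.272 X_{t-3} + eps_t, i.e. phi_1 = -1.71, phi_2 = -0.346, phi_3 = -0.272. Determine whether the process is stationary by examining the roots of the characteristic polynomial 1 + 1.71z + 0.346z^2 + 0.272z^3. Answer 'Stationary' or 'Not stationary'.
\text{Not stationary}

The AR(p) characteristic polynomial is P(z) = 1 + 1.71z + 0.346z^2 + 0.272z^3.
Stationarity requires all roots to lie outside the unit circle, i.e. |z| > 1 for every root.
Degree 3: look for a simple real root z0 first, then factor out (1 - z/z0) and solve the remaining quadratic.
Testing z0 = -0.625: P(-0.625) = 1 + (1.71)(-0.625) + (0.346)(-0.625)^2 + (0.272)(-0.625)^3
  = 1 + (-1.06875) + (0.135156) + (-0.066406) = 0.  So z_0 = -0.625 is a root, |z_0| = 0.625.
Divide out the factor (1 + 1.6 z) = (1 - z/z0) (since 1/z0 = -1.6):
  P(z) = (1 + 1.6 z)(1 + (0.11) z + (0.17) z^2)
  [check: z-coef 0.11 - (-1.6) = 1.71; z^2-coef 0.17 - (-1.6)(0.11) = 0.346; z^3-coef -(-1.6)(0.17) = 0.272.]
Remaining roots from the quadratic factor 1 + (0.11) z + (0.17) z^2:
  Set 1 + (0.11) z + (0.17) z^2 = 0, i.e. a z^2 + b z + c = 0 with a = 0.17, b = 0.11, c = 1.
  Discriminant D = b^2 - 4ac = (0.11)^2 - 4*(0.17)*1 = 0.0121 - (0.68) = -0.6679.
  D < 0, so the roots are the complex-conjugate pair z = (-b +/- i sqrt(-D)) / (2a) = -0.3235 +/- 2.4037i.
  For a conjugate pair |z|^2 = z * conj(z) = (product of roots) = c/a = 1/(0.17) = 5.882353, so |z| = sqrt(5.882353) = 2.4254 for both roots.
Moduli of all roots: 0.6250, 2.4254, 2.4254.
All moduli strictly greater than 1? No.
Verdict: Not stationary.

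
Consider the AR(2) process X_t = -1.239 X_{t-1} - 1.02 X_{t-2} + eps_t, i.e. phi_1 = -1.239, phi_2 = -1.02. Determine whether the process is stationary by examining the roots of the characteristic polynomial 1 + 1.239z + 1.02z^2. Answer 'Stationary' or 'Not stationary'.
\text{Not stationary}

The AR(p) characteristic polynomial is P(z) = 1 + 1.239z + 1.02z^2.
Stationarity requires all roots to lie outside the unit circle, i.e. |z| > 1 for every root.
Set 1 + (1.239) z + (1.02) z^2 = 0, i.e. a z^2 + b z + c = 0 with a = 1.02, b = 1.239, c = 1.
Discriminant D = b^2 - 4ac = (1.239)^2 - 4*(1.02)*1 = 1.535121 - (4.08) = -2.544879.
D < 0, so the roots are the complex-conjugate pair z = (-b +/- i sqrt(-D)) / (2a) = -0.6074 +/- 0.782i.
For a conjugate pair |z|^2 = z * conj(z) = (product of roots) = c/a = 1/(1.02) = 0.980392, so |z| = sqrt(0.980392) = 0.9901 for both roots.
Moduli of all roots: 0.9901, 0.9901.
All moduli strictly greater than 1? No.
Verdict: Not stationary.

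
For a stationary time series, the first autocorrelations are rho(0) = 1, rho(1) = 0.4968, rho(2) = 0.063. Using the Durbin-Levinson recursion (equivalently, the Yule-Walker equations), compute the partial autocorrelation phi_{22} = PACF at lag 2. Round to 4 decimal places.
\phi_{22} = -0.2440

The PACF at lag k is phi_{kk}, the last component of the solution
to the Yule-Walker system G_k phi = r_k where
  (G_k)_{ij} = rho(|i - j|), (r_k)_i = rho(i), i,j = 1..k.
Equivalently, Durbin-Levinson gives phi_{kk} iteratively:
  phi_{11} = rho(1)
  phi_{kk} = [rho(k) - sum_{j=1..k-1} phi_{k-1,j} rho(k-j)]
            / [1 - sum_{j=1..k-1} phi_{k-1,j} rho(j)],
  phi_{k,j} = phi_{k-1,j} - phi_{kk} phi_{k-1,k-j},  j = 1..k-1.
Step k = 1:
  phi_11 = rho(1) = 0.4968.
Step k = 2:
  phi_22 = [rho(2) - phi_11 rho(1)] / [1 - phi_11 rho(1)] = [0.063 - (0.4968)(0.4968)] / [1 - (0.4968)(0.4968)]
         = -0.18381024 / 0.75318976 = -0.244.
Therefore phi_{22} = -0.2440.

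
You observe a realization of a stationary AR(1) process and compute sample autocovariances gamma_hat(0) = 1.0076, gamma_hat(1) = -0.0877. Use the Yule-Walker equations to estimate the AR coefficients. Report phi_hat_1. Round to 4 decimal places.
\hat\phi_{1} = -0.0870

The Yule-Walker equations for an AR(p) process read, in matrix form,
  Gamma_p phi = r_p,   with   (Gamma_p)_{ij} = gamma(|i - j|),
                       (r_p)_i = gamma(i),   i,j = 1..p.
Substitute the sample gammas (Toeplitz matrix and right-hand side of size 1):
  Gamma_p = [[1.0076]]
  r_p     = [-0.0877]
With p = 1 this is the single equation gamma(0) phi_1 = gamma(1):
  phi_hat_1 = gamma(1) / gamma(0) = -0.0877 / 1.0076 = -0.0870.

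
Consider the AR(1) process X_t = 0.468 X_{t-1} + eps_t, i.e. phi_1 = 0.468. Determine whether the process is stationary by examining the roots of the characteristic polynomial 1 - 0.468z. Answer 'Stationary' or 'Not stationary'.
\text{Stationary}

The AR(p) characteristic polynomial is P(z) = 1 - 0.468z.
Stationarity requires all roots to lie outside the unit circle, i.e. |z| > 1 for every root.
This is linear in z: 1 + (-0.468) z = 0  =>  z = -1/(-0.468) = 2.136752,  |z| = 2.136752.
Moduli of all roots: 2.1368.
All moduli strictly greater than 1? Yes.
Verdict: Stationary.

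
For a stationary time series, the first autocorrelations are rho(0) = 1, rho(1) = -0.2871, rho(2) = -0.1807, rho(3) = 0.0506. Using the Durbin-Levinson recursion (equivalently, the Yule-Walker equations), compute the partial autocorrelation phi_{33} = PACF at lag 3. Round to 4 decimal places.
\phi_{33} = -0.1169

The PACF at lag k is phi_{kk}, the last component of the solution
to the Yule-Walker system G_k phi = r_k where
  (G_k)_{ij} = rho(|i - j|), (r_k)_i = rho(i), i,j = 1..k.
Equivalently, Durbin-Levinson gives phi_{kk} iteratively:
  phi_{11} = rho(1)
  phi_{kk} = [rho(k) - sum_{j=1..k-1} phi_{k-1,j} rho(k-j)]
            / [1 - sum_{j=1..k-1} phi_{k-1,j} rho(j)],
  phi_{k,j} = phi_{k-1,j} - phi_{kk} phi_{k-1,k-j},  j = 1..k-1.
Step k = 1:
  phi_11 = rho(1) = -0.2871.
Step k = 2:
  phi_22 = [rho(2) - phi_11 rho(1)] / [1 - phi_11 rho(1)] = [-0.1807 - (-0.2871)(-0.2871)] / [1 - (-0.2871)(-0.2871)]
         = -0.26312641 / 0.91757359 = -0.286763.
  Update: phi_21 = phi_11 - phi_22 phi_11 = -0.2871 - (-0.286763)(-0.2871) = -0.36943.
Step k = 3:
  phi_33 = [rho(3) - phi_21 rho(2) - phi_22 rho(1)] / [1 - phi_21 rho(1) - phi_22 rho(2)]
    numerator   = 0.0506 - (-0.36943)(-0.1807) - (-0.286763)(-0.2871) = -0.09848569
    denominator = 1 - (-0.36943)(-0.2871) - (-0.286763)(-0.1807) = 0.8421186
  phi_33 = -0.09848569 / 0.8421186 = -0.1169.
Therefore phi_{33} = -0.1169.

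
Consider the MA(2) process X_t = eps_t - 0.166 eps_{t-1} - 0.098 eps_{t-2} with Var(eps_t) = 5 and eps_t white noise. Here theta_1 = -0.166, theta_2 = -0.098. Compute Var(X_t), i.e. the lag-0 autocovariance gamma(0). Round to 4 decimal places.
\gamma(0) = 5.1858

For an MA(q) process X_t = eps_t + sum_i theta_i eps_{t-i} with
Var(eps_t) = sigma^2, the variance is
  gamma(0) = sigma^2 * (1 + sum_i theta_i^2).
  sum_i theta_i^2 = (-0.166)^2 + (-0.098)^2 = 0.027556 + 0.009604 = 0.03716.
  gamma(0) = 5 * (1 + 0.03716) = 5 * 1.03716 = 5.1858.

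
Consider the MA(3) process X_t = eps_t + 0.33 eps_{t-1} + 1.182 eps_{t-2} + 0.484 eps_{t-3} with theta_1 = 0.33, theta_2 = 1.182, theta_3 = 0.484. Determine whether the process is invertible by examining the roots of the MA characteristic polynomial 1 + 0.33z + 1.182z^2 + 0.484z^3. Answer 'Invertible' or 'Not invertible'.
\text{Not invertible}

The MA(q) characteristic polynomial is P(z) = 1 + 0.33z + 1.182z^2 + 0.484z^3.
Invertibility requires all roots to lie outside the unit circle, i.e. |z| > 1 for every root.
Degree 3: look for a simple real root z0 first, then factor out (1 - z/z0) and solve the remaining quadratic.
Testing z0 = -2.5: P(-2.5) = 1 + (0.33)(-2.5) + (1.182)(-2.5)^2 + (0.484)(-2.5)^3
  = 1 + (-0.825) + (7.3875) + (-7.5625) = 0.  So z_0 = -2.5 is a root, |z_0| = 2.5.
Divide out the factor (1 + 0.4 z) = (1 - z/z0) (since 1/z0 = -0.4):
  P(z) = (1 + 0.4 z)(1 + (-0.07) z + (1.21) z^2)
  [check: z-coef -0.07 - (-0.4) = 0.33; z^2-coef 1.21 - (-0.4)(-0.07) = 1.182; z^3-coef -(-0.4)(1.21) = 0.484.]
Remaining roots from the quadratic factor 1 + (-0.07) z + (1.21) z^2:
  Set 1 + (-0.07) z + (1.21) z^2 = 0, i.e. a z^2 + b z + c = 0 with a = 1.21, b = -0.07, c = 1.
  Discriminant D = b^2 - 4ac = (-0.07)^2 - 4*(1.21)*1 = 0.0049 - (4.84) = -4.8351.
  D < 0, so the roots are the complex-conjugate pair z = (-b +/- i sqrt(-D)) / (2a) = 0.0289 +/- 0.9086i.
  For a conjugate pair |z|^2 = z * conj(z) = (product of roots) = c/a = 1/(1.21) = 0.826446, so |z| = sqrt(0.826446) = 0.9091 for both roots.
Moduli of all roots: 2.5000, 0.9091, 0.9091.
All moduli strictly greater than 1? No.
Verdict: Not invertible.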